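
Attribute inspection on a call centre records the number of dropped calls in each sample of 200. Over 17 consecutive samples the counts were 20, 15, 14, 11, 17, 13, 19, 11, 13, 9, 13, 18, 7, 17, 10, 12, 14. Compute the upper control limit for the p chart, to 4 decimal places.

0.1221

p̄ = Σdᵢ / (k·n) = 233 / (17 × 200) = 0.06853
UCL = p̄ + 3·√(p̄(1−p̄)/n) = 0.06853 + 3 × √(0.06853×0.93147/200) = 0.06853 + 3 × 0.01787 = 0.12213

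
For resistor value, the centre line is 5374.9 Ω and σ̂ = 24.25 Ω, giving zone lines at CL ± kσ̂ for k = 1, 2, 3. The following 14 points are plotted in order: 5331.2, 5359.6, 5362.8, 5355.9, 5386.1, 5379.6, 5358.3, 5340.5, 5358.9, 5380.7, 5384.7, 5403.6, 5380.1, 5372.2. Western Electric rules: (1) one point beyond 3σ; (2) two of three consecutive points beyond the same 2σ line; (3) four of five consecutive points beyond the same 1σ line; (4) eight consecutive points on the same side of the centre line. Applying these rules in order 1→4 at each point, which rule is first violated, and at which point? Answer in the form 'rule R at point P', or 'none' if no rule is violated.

Zone of each point (C = within 1σ̂, B = 1σ̂–2σ̂, A = 2σ̂–3σ̂, * = beyond 3σ̂; sign = side of CL): 1:-B, 2:-C, 3:-C, 4:-C, 5:+C, 6:+C, 7:-C, 8:-B, 9:-C, 10:+C, 11:+C, 12:+B, 13:+C, 14:-C
No rule fires across all 14 points.

none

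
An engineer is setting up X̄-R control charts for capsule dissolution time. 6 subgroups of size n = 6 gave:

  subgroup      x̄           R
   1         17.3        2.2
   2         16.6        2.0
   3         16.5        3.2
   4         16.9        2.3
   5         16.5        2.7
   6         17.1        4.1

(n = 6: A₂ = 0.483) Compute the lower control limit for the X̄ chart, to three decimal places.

X̄̄ = (17.3 + 16.6 + 16.5 + 16.9 + 16.5 + 17.1) / 6 = 100.9000 / 6 = 16.8167
R̄ = (2.2 + 2.0 + 3.2 + 2.3 + 2.7 + 4.1) / 6 = 16.5000 / 6 = 2.7500
LCL = X̄̄ − A₂·R̄ = 16.8167 − 0.483 × 2.7500 = 15.4884

15.488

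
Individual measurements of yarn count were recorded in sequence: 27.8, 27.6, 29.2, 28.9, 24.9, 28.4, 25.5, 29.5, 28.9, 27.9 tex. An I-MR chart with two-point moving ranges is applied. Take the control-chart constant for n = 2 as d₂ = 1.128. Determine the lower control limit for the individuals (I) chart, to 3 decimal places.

X̄ = (27.8 + 27.6 + 29.2 + 28.9 + 24.9 + 28.4 + 25.5 + 29.5 + 28.9 + 27.9) / 10 = 27.8600
Moving ranges: 0.2, 1.6, 0.3, 4.0, 3.5, 2.9, 4.0, 0.6, 1.0; M̄R̄ = 18.1000 / 9 = 2.0111
LCL = X̄ − 3·M̄R̄/d₂ = 27.8600 − 3 × 2.0111 / 1.128 = 22.5113

22.511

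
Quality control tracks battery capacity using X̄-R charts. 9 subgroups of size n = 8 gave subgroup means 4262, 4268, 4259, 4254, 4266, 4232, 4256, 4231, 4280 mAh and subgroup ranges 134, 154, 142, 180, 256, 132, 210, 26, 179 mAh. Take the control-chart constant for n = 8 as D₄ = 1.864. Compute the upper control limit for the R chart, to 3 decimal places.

R̄ = (134 + 154 + 142 + 180 + 256 + 132 + 210 + 26 + 179) / 9 = 1413.0000 / 9 = 157.0000
UCL_R = D₄·R̄ = 1.864 × 157.0000 = 292.6480

292.648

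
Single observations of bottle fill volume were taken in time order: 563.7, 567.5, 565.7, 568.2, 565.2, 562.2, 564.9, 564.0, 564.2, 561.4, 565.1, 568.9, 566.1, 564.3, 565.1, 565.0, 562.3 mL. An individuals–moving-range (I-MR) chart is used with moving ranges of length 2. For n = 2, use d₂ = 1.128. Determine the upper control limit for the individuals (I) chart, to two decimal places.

570.98

X̄ = (563.7 + 567.5 + 565.7 + 568.2 + 565.2 + 562.2 + 564.9 + 564.0 + 564.2 + 561.4 + 565.1 + 568.9 + 566.1 + 564.3 + 565.1 + 565.0 + 562.3) / 17 = 564.9294
Moving ranges: 3.8, 1.8, 2.5, 3.0, 3.0, 2.7, 0.9, 0.2, 2.8, 3.7, 3.8, 2.8, 1.8, 0.8, 0.1, 2.7; M̄R̄ = 36.4000 / 16 = 2.2750
UCL = X̄ + 3·M̄R̄/d₂ = 564.9294 + 3 × 2.2750 / 1.128 = 570.9799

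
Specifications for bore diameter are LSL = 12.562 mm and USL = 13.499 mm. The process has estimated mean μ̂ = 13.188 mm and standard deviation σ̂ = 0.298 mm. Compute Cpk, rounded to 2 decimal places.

Cpu = (USL − μ̂) / (3σ̂) = (13.499 − 13.188) / (3 × 0.298) = 0.3479; Cpl = (μ̂ − LSL) / (3σ̂) = (13.188 − 12.562) / (3 × 0.298) = 0.7002; Cpk = min(Cpu, Cpl) = 0.3479

0.35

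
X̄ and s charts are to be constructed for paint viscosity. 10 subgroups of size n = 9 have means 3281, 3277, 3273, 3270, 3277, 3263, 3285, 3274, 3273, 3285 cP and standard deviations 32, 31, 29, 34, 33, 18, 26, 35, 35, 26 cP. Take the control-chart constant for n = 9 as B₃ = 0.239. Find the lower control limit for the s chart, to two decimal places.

s̄ = (32 + 31 + 29 + 34 + 33 + 18 + 26 + 35 + 35 + 26) / 10 = 29.9000
LCL_s = B₃·s̄ = 0.239 × 29.9000 = 7.1461

7.15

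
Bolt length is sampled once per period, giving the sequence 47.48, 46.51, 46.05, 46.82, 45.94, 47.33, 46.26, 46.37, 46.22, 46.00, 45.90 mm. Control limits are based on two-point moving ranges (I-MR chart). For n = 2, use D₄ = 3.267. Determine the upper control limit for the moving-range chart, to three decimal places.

Moving ranges: 0.97, 0.46, 0.77, 0.88, 1.39, 1.07, 0.11, 0.15, 0.22, 0.10; M̄R̄ = 6.1200 / 10 = 0.6120
UCL_MR = D₄·M̄R̄ = 3.267 × 0.6120 = 1.9994

1.999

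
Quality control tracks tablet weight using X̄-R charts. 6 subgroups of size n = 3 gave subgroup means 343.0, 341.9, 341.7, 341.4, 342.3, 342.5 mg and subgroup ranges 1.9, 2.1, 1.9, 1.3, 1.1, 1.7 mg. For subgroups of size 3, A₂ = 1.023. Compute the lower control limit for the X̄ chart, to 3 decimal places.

X̄̄ = (343.0 + 341.9 + 341.7 + 341.4 + 342.3 + 342.5) / 6 = 2052.8000 / 6 = 342.1333
R̄ = (1.9 + 2.1 + 1.9 + 1.3 + 1.1 + 1.7) / 6 = 10.0000 / 6 = 1.6667
LCL = X̄̄ − A₂·R̄ = 342.1333 − 1.023 × 1.6667 = 340.4283

340.428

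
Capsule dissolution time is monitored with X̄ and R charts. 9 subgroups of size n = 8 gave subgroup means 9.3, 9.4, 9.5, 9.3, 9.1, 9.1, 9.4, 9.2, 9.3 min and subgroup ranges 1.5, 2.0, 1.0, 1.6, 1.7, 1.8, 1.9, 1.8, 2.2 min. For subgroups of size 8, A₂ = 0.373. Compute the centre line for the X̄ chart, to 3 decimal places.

9.289

X̄̄ = (9.3 + 9.4 + 9.5 + 9.3 + 9.1 + 9.1 + 9.4 + 9.2 + 9.3) / 9 = 83.6000 / 9 = 9.2889
CL = X̄̄ = 9.2889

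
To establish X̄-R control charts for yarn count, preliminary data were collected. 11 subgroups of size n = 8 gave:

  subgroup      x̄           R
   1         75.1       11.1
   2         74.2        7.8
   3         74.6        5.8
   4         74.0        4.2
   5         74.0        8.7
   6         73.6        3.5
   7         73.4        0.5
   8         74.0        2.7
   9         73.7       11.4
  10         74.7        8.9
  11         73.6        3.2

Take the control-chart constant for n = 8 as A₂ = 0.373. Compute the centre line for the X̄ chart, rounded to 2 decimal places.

X̄̄ = (75.1 + 74.2 + 74.6 + 74.0 + 74.0 + 73.6 + 73.4 + 74.0 + 73.7 + 74.7 + 73.6) / 11 = 814.9000 / 11 = 74.0818
CL = X̄̄ = 74.0818

74.08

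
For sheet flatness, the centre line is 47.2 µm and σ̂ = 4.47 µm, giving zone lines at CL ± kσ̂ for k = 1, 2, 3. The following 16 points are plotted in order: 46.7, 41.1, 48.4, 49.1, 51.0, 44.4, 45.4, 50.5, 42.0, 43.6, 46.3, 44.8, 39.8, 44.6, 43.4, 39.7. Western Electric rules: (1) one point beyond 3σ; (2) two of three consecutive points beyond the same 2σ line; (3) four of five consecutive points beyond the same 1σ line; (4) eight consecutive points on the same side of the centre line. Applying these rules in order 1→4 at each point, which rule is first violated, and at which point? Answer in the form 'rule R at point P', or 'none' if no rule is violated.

rule 4 at point 16

Zone of each point (C = within 1σ̂, B = 1σ̂–2σ̂, A = 2σ̂–3σ̂, * = beyond 3σ̂; sign = side of CL): 1:-C, 2:-B, 3:+C, 4:+C, 5:+C, 6:-C, 7:-C, 8:+C, 9:-B, 10:-C, 11:-C, 12:-C, 13:-B, 14:-C, 15:-C, 16:-B
Rule 4 (eight consecutive points on the same side of the centre line) is satisfied at point 16.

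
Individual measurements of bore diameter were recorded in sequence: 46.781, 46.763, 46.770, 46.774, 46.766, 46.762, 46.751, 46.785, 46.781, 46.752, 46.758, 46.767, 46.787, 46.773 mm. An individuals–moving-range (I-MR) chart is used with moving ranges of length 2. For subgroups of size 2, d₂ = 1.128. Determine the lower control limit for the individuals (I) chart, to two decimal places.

46.73

X̄ = (46.781 + 46.763 + 46.770 + 46.774 + 46.766 + 46.762 + 46.751 + 46.785 + 46.781 + 46.752 + 46.758 + 46.767 + 46.787 + 46.773) / 14 = 46.7693
Moving ranges: 0.018, 0.007, 0.004, 0.008, 0.004, 0.011, 0.034, 0.004, 0.029, 0.006, 0.009, 0.020, 0.014; M̄R̄ = 0.1680 / 13 = 0.0129
LCL = X̄ − 3·M̄R̄/d₂ = 46.7693 − 3 × 0.0129 / 1.128 = 46.7349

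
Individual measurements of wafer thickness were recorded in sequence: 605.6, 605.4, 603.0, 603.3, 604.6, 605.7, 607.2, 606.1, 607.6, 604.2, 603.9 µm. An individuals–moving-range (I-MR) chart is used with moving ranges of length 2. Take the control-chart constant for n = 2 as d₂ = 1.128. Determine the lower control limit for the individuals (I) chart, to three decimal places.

X̄ = (605.6 + 605.4 + 603.0 + 603.3 + 604.6 + 605.7 + 607.2 + 606.1 + 607.6 + 604.2 + 603.9) / 11 = 605.1455
Moving ranges: 0.2, 2.4, 0.3, 1.3, 1.1, 1.5, 1.1, 1.5, 3.4, 0.3; M̄R̄ = 13.1000 / 10 = 1.3100
LCL = X̄ − 3·M̄R̄/d₂ = 605.1455 − 3 × 1.3100 / 1.128 = 601.6614

601.661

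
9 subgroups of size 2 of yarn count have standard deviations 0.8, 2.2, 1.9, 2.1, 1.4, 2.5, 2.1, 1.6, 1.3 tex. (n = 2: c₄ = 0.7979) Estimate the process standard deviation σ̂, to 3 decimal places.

2.214

s̄ = (0.8 + 2.2 + 1.9 + 2.1 + 1.4 + 2.5 + 2.1 + 1.6 + 1.3) / 9 = 1.7667
σ̂ = s̄ / c₄ = 1.7667 / 0.7979 = 2.2141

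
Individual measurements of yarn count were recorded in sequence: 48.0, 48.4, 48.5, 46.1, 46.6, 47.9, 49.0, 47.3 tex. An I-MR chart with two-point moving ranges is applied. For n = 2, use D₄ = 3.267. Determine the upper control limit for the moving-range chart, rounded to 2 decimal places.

3.50

Moving ranges: 0.4, 0.1, 2.4, 0.5, 1.3, 1.1, 1.7; M̄R̄ = 7.5000 / 7 = 1.0714
UCL_MR = D₄·M̄R̄ = 3.267 × 1.0714 = 3.5004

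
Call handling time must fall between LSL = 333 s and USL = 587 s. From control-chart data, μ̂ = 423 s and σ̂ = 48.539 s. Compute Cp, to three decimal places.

0.872

Cp = (USL − LSL) / (6σ̂) = (587 − 333) / (6 × 48.539) = 254.0000 / 291.2340 = 0.8722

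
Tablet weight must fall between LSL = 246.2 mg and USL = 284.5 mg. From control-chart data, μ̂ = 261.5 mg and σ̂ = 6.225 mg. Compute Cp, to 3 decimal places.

1.025

Cp = (USL − LSL) / (6σ̂) = (284.5 − 246.2) / (6 × 6.225) = 38.3000 / 37.3500 = 1.0254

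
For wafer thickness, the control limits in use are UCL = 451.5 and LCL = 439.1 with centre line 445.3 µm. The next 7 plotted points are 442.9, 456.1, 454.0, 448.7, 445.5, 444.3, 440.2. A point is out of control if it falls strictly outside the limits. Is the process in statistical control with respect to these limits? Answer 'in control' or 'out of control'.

Compare each point to [439.1, 451.5]: sample 2 = 456.1 > UCL; sample 3 = 454.0 > UCL.

out of control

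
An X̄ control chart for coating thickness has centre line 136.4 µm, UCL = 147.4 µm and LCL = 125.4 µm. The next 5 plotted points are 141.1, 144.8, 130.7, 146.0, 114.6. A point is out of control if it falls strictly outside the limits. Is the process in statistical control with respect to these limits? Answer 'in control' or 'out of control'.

out of control

Compare each point to [125.4, 147.4]: sample 5 = 114.6 < LCL.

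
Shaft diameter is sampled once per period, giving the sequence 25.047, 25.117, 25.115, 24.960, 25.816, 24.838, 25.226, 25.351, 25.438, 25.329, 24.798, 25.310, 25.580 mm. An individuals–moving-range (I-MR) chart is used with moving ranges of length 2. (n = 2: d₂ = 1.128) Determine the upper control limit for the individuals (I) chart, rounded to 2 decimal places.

26.13

X̄ = (25.047 + 25.117 + 25.115 + 24.960 + 25.816 + 24.838 + 25.226 + 25.351 + 25.438 + 25.329 + 24.798 + 25.310 + 25.580) / 13 = 25.2250
Moving ranges: 0.070, 0.002, 0.155, 0.856, 0.978, 0.388, 0.125, 0.087, 0.109, 0.531, 0.512, 0.270; M̄R̄ = 4.0830 / 12 = 0.3402
UCL = X̄ + 3·M̄R̄/d₂ = 25.2250 + 3 × 0.3402 / 1.128 = 26.1299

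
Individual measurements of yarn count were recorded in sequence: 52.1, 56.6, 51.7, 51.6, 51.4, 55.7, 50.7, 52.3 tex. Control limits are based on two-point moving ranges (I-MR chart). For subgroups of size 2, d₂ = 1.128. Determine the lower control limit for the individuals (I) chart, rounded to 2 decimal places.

44.94

X̄ = (52.1 + 56.6 + 51.7 + 51.6 + 51.4 + 55.7 + 50.7 + 52.3) / 8 = 52.7625
Moving ranges: 4.5, 4.9, 0.1, 0.2, 4.3, 5.0, 1.6; M̄R̄ = 20.6000 / 7 = 2.9429
LCL = X̄ − 3·M̄R̄/d₂ = 52.7625 − 3 × 2.9429 / 1.128 = 44.9358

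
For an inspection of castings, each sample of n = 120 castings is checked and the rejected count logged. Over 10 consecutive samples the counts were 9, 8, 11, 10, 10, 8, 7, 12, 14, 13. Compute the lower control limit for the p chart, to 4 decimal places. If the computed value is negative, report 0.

p̄ = Σdᵢ / (k·n) = 102 / (10 × 120) = 0.08500
LCL = p̄ − 3·√(p̄(1−p̄)/n) = 0.08500 − 3 × 0.02546 = 0.00863

0.0086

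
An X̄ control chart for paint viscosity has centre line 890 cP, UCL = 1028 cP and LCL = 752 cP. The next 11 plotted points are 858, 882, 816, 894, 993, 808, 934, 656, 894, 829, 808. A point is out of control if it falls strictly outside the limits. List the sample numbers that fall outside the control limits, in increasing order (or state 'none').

Compare each point to [752, 1028]: sample 8 = 656 < LCL.

8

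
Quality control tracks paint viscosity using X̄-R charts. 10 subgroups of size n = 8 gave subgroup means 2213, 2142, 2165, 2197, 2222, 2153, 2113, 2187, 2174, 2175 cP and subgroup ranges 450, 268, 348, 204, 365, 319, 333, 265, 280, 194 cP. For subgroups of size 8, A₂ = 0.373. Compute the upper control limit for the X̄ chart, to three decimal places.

X̄̄ = (2213 + 2142 + 2165 + 2197 + 2222 + 2153 + 2113 + 2187 + 2174 + 2175) / 10 = 21741.0000 / 10 = 2174.1000
R̄ = (450 + 268 + 348 + 204 + 365 + 319 + 333 + 265 + 280 + 194) / 10 = 3026.0000 / 10 = 302.6000
UCL = X̄̄ + A₂·R̄ = 2174.1000 + 0.373 × 302.6000 = 2286.9698

2286.970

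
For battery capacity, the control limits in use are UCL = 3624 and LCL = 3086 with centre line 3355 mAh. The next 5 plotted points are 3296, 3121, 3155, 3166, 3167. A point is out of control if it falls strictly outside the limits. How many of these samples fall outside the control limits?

All 5 points lie within [3086, 3624].

0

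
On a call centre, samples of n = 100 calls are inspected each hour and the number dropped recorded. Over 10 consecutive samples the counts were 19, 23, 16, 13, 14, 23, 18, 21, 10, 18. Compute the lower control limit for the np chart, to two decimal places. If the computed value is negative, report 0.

6.10

p̄ = Σdᵢ / (k·n) = 175 / (10 × 100) = 0.17500
LCL = np̄ − 3·√(np̄(1−p̄)) = 17.5000 − 3 × 3.7997 = 6.1010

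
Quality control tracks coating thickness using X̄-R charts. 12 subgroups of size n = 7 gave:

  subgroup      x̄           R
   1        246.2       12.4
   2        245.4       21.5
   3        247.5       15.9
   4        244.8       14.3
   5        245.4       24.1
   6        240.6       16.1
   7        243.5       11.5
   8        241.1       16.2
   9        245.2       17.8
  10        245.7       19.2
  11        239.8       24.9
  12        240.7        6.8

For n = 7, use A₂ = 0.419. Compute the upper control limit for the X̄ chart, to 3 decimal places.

250.833

X̄̄ = (246.2 + 245.4 + 247.5 + 244.8 + 245.4 + 240.6 + 243.5 + 241.1 + 245.2 + 245.7 + 239.8 + 240.7) / 12 = 2925.9000 / 12 = 243.8250
R̄ = (12.4 + 21.5 + 15.9 + 14.3 + 24.1 + 16.1 + 11.5 + 16.2 + 17.8 + 19.2 + 24.9 + 6.8) / 12 = 200.7000 / 12 = 16.7250
UCL = X̄̄ + A₂·R̄ = 243.8250 + 0.419 × 16.7250 = 250.8328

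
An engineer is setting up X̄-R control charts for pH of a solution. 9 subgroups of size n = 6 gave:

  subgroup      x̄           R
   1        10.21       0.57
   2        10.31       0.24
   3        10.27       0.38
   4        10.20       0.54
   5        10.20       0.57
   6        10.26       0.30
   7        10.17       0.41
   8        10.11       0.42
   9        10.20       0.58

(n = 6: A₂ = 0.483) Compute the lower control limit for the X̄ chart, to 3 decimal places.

X̄̄ = (10.21 + 10.31 + 10.27 + 10.20 + 10.20 + 10.26 + 10.17 + 10.11 + 10.20) / 9 = 91.9300 / 9 = 10.2144
R̄ = (0.57 + 0.24 + 0.38 + 0.54 + 0.57 + 0.30 + 0.41 + 0.42 + 0.58) / 9 = 4.0100 / 9 = 0.4456
LCL = X̄̄ − A₂·R̄ = 10.2144 − 0.483 × 0.4456 = 9.9992

9.999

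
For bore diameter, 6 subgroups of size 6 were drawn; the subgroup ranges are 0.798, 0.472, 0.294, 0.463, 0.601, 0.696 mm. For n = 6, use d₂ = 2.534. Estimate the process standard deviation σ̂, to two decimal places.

R̄ = (0.798 + 0.472 + 0.294 + 0.463 + 0.601 + 0.696) / 6 = 0.5540
σ̂ = R̄ / d₂ = 0.5540 / 2.534 = 0.2186

0.22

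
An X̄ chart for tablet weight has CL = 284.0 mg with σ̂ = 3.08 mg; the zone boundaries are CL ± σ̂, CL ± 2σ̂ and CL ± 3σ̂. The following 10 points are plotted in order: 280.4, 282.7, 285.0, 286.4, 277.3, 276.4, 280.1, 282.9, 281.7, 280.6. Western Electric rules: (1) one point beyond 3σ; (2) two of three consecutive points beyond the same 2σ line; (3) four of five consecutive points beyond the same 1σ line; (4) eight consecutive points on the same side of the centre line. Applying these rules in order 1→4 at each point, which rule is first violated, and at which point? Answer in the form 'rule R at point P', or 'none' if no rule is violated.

rule 2 at point 6

Zone of each point (C = within 1σ̂, B = 1σ̂–2σ̂, A = 2σ̂–3σ̂, * = beyond 3σ̂; sign = side of CL): 1:-B, 2:-C, 3:+C, 4:+C, 5:-A, 6:-A, 7:-B, 8:-C, 9:-C, 10:-B
Rule 2 (two of three consecutive points beyond the same 2σ limit) is satisfied at point 6.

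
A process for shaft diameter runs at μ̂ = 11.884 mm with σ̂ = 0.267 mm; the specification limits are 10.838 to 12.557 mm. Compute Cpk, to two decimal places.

0.84

Cpu = (USL − μ̂) / (3σ̂) = (12.557 − 11.884) / (3 × 0.267) = 0.8402; Cpl = (μ̂ − LSL) / (3σ̂) = (11.884 − 10.838) / (3 × 0.267) = 1.3059; Cpk = min(Cpu, Cpl) = 0.8402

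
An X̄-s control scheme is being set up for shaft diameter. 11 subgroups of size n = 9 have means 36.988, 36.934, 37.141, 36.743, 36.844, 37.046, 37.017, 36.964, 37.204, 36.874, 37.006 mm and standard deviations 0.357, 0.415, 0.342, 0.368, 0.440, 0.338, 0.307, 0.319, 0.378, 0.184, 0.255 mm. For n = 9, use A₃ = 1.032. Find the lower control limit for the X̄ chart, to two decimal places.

36.63

X̄̄ = (36.988 + 36.934 + 37.141 + 36.743 + 36.844 + 37.046 + 37.017 + 36.964 + 37.204 + 36.874 + 37.006) / 11 = 36.9783
s̄ = (0.357 + 0.415 + 0.342 + 0.368 + 0.440 + 0.338 + 0.307 + 0.319 + 0.378 + 0.184 + 0.255) / 11 = 0.3366
LCL = X̄̄ − A₃·s̄ = 36.9783 − 1.032 × 0.3366 = 36.6309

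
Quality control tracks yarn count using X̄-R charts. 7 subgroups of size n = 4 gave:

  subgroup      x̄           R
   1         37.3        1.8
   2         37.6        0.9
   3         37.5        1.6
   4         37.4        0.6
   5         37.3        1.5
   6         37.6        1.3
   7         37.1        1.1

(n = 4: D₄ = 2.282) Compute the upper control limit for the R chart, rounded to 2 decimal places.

2.87

R̄ = (1.8 + 0.9 + 1.6 + 0.6 + 1.5 + 1.3 + 1.1) / 7 = 8.8000 / 7 = 1.2571
UCL_R = D₄·R̄ = 2.282 × 1.2571 = 2.8688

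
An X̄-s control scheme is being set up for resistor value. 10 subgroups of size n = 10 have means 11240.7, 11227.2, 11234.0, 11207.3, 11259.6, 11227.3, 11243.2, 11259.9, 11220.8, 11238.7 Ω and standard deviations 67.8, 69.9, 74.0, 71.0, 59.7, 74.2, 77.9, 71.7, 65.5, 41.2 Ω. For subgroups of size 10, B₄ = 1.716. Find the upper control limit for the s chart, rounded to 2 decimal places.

s̄ = (67.8 + 69.9 + 74.0 + 71.0 + 59.7 + 74.2 + 77.9 + 71.7 + 65.5 + 41.2) / 10 = 67.2900
UCL_s = B₄·s̄ = 1.716 × 67.2900 = 115.4696

115.47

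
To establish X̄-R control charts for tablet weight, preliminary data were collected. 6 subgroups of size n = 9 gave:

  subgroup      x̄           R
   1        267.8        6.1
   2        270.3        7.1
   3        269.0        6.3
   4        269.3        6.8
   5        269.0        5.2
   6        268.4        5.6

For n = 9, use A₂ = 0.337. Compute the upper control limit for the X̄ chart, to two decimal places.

X̄̄ = (267.8 + 270.3 + 269.0 + 269.3 + 269.0 + 268.4) / 6 = 1613.8000 / 6 = 268.9667
R̄ = (6.1 + 7.1 + 6.3 + 6.8 + 5.2 + 5.6) / 6 = 37.1000 / 6 = 6.1833
UCL = X̄̄ + A₂·R̄ = 268.9667 + 0.337 × 6.1833 = 271.0504

271.05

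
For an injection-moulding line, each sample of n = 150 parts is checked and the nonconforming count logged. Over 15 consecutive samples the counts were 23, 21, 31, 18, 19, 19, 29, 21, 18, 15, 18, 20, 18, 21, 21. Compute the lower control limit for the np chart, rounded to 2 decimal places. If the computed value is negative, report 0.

8.10

p̄ = Σdᵢ / (k·n) = 312 / (15 × 150) = 0.13867
LCL = np̄ − 3·√(np̄(1−p̄)) = 20.8000 − 3 × 4.2327 = 8.1019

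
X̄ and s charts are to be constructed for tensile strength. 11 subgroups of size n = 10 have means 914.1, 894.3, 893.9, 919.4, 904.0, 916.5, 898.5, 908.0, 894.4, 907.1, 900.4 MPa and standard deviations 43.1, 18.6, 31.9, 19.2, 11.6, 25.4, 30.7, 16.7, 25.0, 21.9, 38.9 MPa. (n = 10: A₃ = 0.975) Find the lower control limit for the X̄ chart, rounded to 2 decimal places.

879.52

X̄̄ = (914.1 + 894.3 + 893.9 + 919.4 + 904.0 + 916.5 + 898.5 + 908.0 + 894.4 + 907.1 + 900.4) / 11 = 904.6000
s̄ = (43.1 + 18.6 + 31.9 + 19.2 + 11.6 + 25.4 + 30.7 + 16.7 + 25.0 + 21.9 + 38.9) / 11 = 25.7273
LCL = X̄̄ − A₃·s̄ = 904.6000 − 0.975 × 25.7273 = 879.5159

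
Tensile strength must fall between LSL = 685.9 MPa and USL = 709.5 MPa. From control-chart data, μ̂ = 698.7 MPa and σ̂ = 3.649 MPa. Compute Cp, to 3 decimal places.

Cp = (USL − LSL) / (6σ̂) = (709.5 − 685.9) / (6 × 3.649) = 23.6000 / 21.8940 = 1.0779

1.078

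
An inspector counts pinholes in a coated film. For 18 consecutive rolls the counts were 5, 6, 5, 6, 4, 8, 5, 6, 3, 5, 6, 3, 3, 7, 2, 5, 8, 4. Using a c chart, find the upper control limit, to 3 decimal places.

c̄ = (5 + 6 + 5 + 6 + 4 + 8 + 5 + 6 + 3 + 5 + 6 + 3 + 3 + 7 + 2 + 5 + 8 + 4) / 18 = 91 / 18 = 5.0556
UCL = c̄ + 3√c̄ = 5.0556 + 3 × √5.0556 = 5.0556 + 3 × 2.2485 = 11.8009

11.801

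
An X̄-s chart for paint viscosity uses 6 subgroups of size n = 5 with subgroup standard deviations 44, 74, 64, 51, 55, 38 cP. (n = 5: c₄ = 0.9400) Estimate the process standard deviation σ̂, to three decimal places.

s̄ = (44 + 74 + 64 + 51 + 55 + 38) / 6 = 54.3333
σ̂ = s̄ / c₄ = 54.3333 / 0.9400 = 57.8014

57.801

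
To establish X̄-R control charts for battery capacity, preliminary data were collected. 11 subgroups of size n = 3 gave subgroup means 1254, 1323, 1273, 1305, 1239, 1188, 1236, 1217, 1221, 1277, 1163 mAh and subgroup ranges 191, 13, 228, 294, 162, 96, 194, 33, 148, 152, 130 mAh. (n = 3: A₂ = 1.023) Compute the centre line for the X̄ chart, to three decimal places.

X̄̄ = (1254 + 1323 + 1273 + 1305 + 1239 + 1188 + 1236 + 1217 + 1221 + 1277 + 1163) / 11 = 13696.0000 / 11 = 1245.0909
CL = X̄̄ = 1245.0909

1245.091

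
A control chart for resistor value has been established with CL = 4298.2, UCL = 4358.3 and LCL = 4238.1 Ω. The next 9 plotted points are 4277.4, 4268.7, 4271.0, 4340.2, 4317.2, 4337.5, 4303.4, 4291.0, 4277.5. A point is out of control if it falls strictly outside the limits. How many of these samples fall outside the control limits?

0

All 9 points lie within [4238.1, 4358.3].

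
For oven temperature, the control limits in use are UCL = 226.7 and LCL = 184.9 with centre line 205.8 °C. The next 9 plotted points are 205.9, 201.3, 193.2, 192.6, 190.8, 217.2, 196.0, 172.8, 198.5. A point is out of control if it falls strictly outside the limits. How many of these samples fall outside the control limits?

1

Compare each point to [184.9, 226.7]: sample 8 = 172.8 < LCL.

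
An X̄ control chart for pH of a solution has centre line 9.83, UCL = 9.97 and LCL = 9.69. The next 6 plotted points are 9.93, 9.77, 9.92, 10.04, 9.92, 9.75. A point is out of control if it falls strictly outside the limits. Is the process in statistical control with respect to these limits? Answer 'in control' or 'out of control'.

Compare each point to [9.69, 9.97]: sample 4 = 10.04 > UCL.

out of control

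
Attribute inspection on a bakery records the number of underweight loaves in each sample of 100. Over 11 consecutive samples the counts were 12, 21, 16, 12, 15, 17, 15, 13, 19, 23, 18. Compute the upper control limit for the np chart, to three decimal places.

27.578

p̄ = Σdᵢ / (k·n) = 181 / (11 × 100) = 0.16455
UCL = np̄ + 3·√(np̄(1−p̄)) = 16.4545 + 3 × √(16.4545×0.83545) = 16.4545 + 3 × 3.7077 = 27.5776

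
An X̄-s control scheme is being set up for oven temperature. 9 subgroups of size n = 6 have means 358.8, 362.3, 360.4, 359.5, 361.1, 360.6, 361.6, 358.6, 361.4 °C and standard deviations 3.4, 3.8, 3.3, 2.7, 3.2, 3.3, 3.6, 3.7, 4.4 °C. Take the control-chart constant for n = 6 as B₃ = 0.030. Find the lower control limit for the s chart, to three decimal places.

s̄ = (3.4 + 3.8 + 3.3 + 2.7 + 3.2 + 3.3 + 3.6 + 3.7 + 4.4) / 9 = 3.4889
LCL_s = B₃·s̄ = 0.030 × 3.4889 = 0.1047

0.105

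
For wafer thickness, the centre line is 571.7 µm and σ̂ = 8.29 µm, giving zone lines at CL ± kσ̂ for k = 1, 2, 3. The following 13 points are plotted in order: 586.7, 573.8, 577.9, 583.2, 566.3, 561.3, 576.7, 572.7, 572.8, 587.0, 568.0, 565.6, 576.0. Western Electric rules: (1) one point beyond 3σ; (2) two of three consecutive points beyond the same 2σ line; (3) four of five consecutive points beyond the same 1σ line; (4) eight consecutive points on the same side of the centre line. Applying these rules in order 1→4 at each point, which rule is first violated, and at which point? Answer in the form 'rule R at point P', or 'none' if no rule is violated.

none

Zone of each point (C = within 1σ̂, B = 1σ̂–2σ̂, A = 2σ̂–3σ̂, * = beyond 3σ̂; sign = side of CL): 1:+B, 2:+C, 3:+C, 4:+B, 5:-C, 6:-B, 7:+C, 8:+C, 9:+C, 10:+B, 11:-C, 12:-C, 13:+C
No rule fires across all 13 points.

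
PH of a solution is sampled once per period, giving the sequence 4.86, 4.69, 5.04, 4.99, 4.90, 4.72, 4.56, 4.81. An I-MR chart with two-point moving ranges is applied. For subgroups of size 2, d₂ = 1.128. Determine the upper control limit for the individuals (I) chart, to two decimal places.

5.30

X̄ = (4.86 + 4.69 + 5.04 + 4.99 + 4.90 + 4.72 + 4.56 + 4.81) / 8 = 4.8213
Moving ranges: 0.17, 0.35, 0.05, 0.09, 0.18, 0.16, 0.25; M̄R̄ = 1.2500 / 7 = 0.1786
UCL = X̄ + 3·M̄R̄/d₂ = 4.8213 + 3 × 0.1786 / 1.128 = 5.2962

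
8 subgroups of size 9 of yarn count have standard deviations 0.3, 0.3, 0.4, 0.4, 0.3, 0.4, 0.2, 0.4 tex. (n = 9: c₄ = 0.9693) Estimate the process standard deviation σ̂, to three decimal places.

0.348

s̄ = (0.3 + 0.3 + 0.4 + 0.4 + 0.3 + 0.4 + 0.2 + 0.4) / 8 = 0.3375
σ̂ = s̄ / c₄ = 0.3375 / 0.9693 = 0.3482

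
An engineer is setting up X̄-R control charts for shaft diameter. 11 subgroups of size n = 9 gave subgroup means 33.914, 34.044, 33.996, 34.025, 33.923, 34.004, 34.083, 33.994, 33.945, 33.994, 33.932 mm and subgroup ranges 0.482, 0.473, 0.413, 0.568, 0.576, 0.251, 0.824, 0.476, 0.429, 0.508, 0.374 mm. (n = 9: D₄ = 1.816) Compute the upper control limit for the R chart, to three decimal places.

0.887

R̄ = (0.482 + 0.473 + 0.413 + 0.568 + 0.576 + 0.251 + 0.824 + 0.476 + 0.429 + 0.508 + 0.374) / 11 = 5.3740 / 11 = 0.4885
UCL_R = D₄·R̄ = 1.816 × 0.4885 = 0.8872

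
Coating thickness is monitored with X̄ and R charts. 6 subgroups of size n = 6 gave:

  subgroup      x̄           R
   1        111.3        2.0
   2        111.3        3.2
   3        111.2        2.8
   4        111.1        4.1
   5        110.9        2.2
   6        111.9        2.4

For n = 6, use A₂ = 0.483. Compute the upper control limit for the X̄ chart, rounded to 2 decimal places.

112.63

X̄̄ = (111.3 + 111.3 + 111.2 + 111.1 + 110.9 + 111.9) / 6 = 667.7000 / 6 = 111.2833
R̄ = (2.0 + 3.2 + 2.8 + 4.1 + 2.2 + 2.4) / 6 = 16.7000 / 6 = 2.7833
UCL = X̄̄ + A₂·R̄ = 111.2833 + 0.483 × 2.7833 = 112.6277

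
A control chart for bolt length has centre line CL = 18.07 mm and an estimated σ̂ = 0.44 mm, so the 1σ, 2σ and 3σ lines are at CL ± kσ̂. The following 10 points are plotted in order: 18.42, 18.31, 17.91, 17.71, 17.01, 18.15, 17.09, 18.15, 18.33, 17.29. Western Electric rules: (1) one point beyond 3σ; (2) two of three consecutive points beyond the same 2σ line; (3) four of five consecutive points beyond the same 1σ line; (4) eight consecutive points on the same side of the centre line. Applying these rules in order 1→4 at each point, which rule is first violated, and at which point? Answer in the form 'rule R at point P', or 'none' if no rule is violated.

rule 2 at point 7

Zone of each point (C = within 1σ̂, B = 1σ̂–2σ̂, A = 2σ̂–3σ̂, * = beyond 3σ̂; sign = side of CL): 1:+C, 2:+C, 3:-C, 4:-C, 5:-A, 6:+C, 7:-A, 8:+C, 9:+C, 10:-B
Rule 2 (two of three consecutive points beyond the same 2σ limit) is satisfied at point 7.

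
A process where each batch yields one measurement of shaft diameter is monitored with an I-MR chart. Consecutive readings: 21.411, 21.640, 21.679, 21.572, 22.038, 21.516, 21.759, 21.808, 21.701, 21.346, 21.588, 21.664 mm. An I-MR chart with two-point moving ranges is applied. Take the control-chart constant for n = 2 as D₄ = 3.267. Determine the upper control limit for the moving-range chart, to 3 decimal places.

0.723

Moving ranges: 0.229, 0.039, 0.107, 0.466, 0.522, 0.243, 0.049, 0.107, 0.355, 0.242, 0.076; M̄R̄ = 2.4350 / 11 = 0.2214
UCL_MR = D₄·M̄R̄ = 3.267 × 0.2214 = 0.7232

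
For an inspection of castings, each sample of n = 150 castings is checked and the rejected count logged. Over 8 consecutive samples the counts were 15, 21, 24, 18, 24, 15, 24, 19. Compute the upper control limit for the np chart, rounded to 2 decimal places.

p̄ = Σdᵢ / (k·n) = 160 / (8 × 150) = 0.13333
UCL = np̄ + 3·√(np̄(1−p̄)) = 20.0000 + 3 × √(20.0000×0.86667) = 20.0000 + 3 × 4.1633 = 32.4900

32.49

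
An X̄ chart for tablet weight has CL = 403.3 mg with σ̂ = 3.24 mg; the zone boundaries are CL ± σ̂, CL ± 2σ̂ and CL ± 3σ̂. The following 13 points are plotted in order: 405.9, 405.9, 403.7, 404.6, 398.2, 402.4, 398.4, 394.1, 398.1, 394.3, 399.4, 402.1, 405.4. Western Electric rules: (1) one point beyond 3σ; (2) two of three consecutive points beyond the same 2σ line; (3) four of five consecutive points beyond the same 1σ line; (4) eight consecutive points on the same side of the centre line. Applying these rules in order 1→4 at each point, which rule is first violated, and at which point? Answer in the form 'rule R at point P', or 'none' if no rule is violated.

rule 3 at point 9

Zone of each point (C = within 1σ̂, B = 1σ̂–2σ̂, A = 2σ̂–3σ̂, * = beyond 3σ̂; sign = side of CL): 1:+C, 2:+C, 3:+C, 4:+C, 5:-B, 6:-C, 7:-B, 8:-A, 9:-B, 10:-A, 11:-B, 12:-C, 13:+C
Rule 3 (four of five consecutive points beyond the same 1σ limit) is satisfied at point 9.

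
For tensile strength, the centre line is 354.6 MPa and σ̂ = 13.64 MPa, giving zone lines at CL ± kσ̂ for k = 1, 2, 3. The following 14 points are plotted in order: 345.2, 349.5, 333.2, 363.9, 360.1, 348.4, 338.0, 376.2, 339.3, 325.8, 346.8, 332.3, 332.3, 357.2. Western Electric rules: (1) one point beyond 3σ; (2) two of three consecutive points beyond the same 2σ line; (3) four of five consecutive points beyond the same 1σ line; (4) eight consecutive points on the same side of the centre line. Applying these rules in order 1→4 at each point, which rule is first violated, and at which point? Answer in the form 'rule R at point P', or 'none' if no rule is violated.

rule 3 at point 13

Zone of each point (C = within 1σ̂, B = 1σ̂–2σ̂, A = 2σ̂–3σ̂, * = beyond 3σ̂; sign = side of CL): 1:-C, 2:-C, 3:-B, 4:+C, 5:+C, 6:-C, 7:-B, 8:+B, 9:-B, 10:-A, 11:-C, 12:-B, 13:-B, 14:+C
Rule 3 (four of five consecutive points beyond the same 1σ limit) is satisfied at point 13.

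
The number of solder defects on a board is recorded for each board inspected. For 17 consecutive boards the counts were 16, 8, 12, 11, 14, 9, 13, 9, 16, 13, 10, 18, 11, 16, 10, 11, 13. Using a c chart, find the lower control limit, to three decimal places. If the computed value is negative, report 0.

c̄ = (16 + 8 + 12 + 11 + 14 + 9 + 13 + 9 + 16 + 13 + 10 + 18 + 11 + 16 + 10 + 11 + 13) / 17 = 210 / 17 = 12.3529
LCL = c̄ − 3√c̄ = 12.3529 − 3 × 3.5147 = 1.8089

1.809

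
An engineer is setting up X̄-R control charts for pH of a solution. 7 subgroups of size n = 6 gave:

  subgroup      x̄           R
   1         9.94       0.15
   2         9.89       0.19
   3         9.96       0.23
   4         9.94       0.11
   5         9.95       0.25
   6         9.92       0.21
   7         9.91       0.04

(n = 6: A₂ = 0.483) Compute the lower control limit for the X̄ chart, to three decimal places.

9.849

X̄̄ = (9.94 + 9.89 + 9.96 + 9.94 + 9.95 + 9.92 + 9.91) / 7 = 69.5100 / 7 = 9.9300
R̄ = (0.15 + 0.19 + 0.23 + 0.11 + 0.25 + 0.21 + 0.04) / 7 = 1.1800 / 7 = 0.1686
LCL = X̄̄ − A₂·R̄ = 9.9300 − 0.483 × 0.1686 = 9.8486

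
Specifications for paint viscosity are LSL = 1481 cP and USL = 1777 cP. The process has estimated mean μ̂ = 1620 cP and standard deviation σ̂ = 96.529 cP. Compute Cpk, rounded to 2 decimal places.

0.48

Cpu = (USL − μ̂) / (3σ̂) = (1777 − 1620) / (3 × 96.529) = 0.5422; Cpl = (μ̂ − LSL) / (3σ̂) = (1620 − 1481) / (3 × 96.529) = 0.4800; Cpk = min(Cpu, Cpl) = 0.4800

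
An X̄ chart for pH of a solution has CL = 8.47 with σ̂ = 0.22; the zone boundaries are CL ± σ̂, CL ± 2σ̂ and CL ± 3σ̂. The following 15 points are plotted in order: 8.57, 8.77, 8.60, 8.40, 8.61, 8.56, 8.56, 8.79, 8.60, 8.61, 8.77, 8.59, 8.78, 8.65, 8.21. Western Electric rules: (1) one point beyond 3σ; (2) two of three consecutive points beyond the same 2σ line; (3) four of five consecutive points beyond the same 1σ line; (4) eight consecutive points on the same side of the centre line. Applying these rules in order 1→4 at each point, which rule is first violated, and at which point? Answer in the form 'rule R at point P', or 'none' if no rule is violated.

Zone of each point (C = within 1σ̂, B = 1σ̂–2σ̂, A = 2σ̂–3σ̂, * = beyond 3σ̂; sign = side of CL): 1:+C, 2:+B, 3:+C, 4:-C, 5:+C, 6:+C, 7:+C, 8:+B, 9:+C, 10:+C, 11:+B, 12:+C, 13:+B, 14:+C, 15:-B
Rule 4 (eight consecutive points on the same side of the centre line) is satisfied at point 12.

rule 4 at point 12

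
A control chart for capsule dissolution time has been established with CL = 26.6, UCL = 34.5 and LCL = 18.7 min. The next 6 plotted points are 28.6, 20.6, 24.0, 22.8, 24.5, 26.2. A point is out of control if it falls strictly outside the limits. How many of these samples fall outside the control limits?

0

All 6 points lie within [18.7, 34.5].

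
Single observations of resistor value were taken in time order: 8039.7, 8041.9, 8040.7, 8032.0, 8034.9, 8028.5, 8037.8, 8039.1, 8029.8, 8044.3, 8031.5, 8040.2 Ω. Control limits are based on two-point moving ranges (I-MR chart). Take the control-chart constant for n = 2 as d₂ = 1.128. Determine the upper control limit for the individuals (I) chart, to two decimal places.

X̄ = (8039.7 + 8041.9 + 8040.7 + 8032.0 + 8034.9 + 8028.5 + 8037.8 + 8039.1 + 8029.8 + 8044.3 + 8031.5 + 8040.2) / 12 = 8036.7000
Moving ranges: 2.2, 1.2, 8.7, 2.9, 6.4, 9.3, 1.3, 9.3, 14.5, 12.8, 8.7; M̄R̄ = 77.3000 / 11 = 7.0273
UCL = X̄ + 3·M̄R̄/d₂ = 8036.7000 + 3 × 7.0273 / 1.128 = 8055.3896

8055.39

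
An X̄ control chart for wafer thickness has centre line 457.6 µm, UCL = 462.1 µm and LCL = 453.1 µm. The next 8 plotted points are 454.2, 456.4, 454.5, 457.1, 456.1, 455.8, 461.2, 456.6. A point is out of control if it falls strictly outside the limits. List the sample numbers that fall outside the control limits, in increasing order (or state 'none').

none

All 8 points lie within [453.1, 462.1].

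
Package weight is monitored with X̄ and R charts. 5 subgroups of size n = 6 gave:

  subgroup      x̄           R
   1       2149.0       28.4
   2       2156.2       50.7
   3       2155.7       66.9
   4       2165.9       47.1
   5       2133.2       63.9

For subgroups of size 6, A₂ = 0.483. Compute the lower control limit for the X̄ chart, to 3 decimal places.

2127.174

X̄̄ = (2149.0 + 2156.2 + 2155.7 + 2165.9 + 2133.2) / 5 = 10760.0000 / 5 = 2152.0000
R̄ = (28.4 + 50.7 + 66.9 + 47.1 + 63.9) / 5 = 257.0000 / 5 = 51.4000
LCL = X̄̄ − A₂·R̄ = 2152.0000 − 0.483 × 51.4000 = 2127.1738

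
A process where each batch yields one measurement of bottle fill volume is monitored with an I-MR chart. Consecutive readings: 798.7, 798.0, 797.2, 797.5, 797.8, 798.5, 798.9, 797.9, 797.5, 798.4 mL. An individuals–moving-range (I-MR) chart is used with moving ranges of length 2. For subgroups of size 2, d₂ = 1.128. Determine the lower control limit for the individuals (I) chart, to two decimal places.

X̄ = (798.7 + 798.0 + 797.2 + 797.5 + 797.8 + 798.5 + 798.9 + 797.9 + 797.5 + 798.4) / 10 = 798.0400
Moving ranges: 0.7, 0.8, 0.3, 0.3, 0.7, 0.4, 1.0, 0.4, 0.9; M̄R̄ = 5.5000 / 9 = 0.6111
LCL = X̄ − 3·M̄R̄/d₂ = 798.0400 − 3 × 0.6111 / 1.128 = 796.4147

796.41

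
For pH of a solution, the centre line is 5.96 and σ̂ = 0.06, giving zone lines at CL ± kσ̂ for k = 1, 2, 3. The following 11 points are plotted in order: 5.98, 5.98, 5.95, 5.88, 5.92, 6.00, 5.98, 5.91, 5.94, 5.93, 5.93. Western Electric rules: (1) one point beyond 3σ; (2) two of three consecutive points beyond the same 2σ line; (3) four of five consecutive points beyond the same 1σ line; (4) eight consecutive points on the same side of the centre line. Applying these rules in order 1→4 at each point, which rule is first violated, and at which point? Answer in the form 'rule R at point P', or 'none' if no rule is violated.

none

Zone of each point (C = within 1σ̂, B = 1σ̂–2σ̂, A = 2σ̂–3σ̂, * = beyond 3σ̂; sign = side of CL): 1:+C, 2:+C, 3:-C, 4:-B, 5:-C, 6:+C, 7:+C, 8:-C, 9:-C, 10:-C, 11:-C
No rule fires across all 11 points.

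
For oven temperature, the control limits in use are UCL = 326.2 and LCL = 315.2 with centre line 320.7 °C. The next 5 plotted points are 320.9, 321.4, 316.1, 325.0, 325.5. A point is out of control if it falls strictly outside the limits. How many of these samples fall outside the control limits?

0

All 5 points lie within [315.2, 326.2].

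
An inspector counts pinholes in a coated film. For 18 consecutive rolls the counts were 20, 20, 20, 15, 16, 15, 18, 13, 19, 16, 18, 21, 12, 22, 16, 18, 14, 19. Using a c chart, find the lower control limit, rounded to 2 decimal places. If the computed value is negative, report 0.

4.84

c̄ = (20 + 20 + 20 + 15 + 16 + 15 + 18 + 13 + 19 + 16 + 18 + 21 + 12 + 22 + 16 + 18 + 14 + 19) / 18 = 312 / 18 = 17.3333
LCL = c̄ − 3√c̄ = 17.3333 − 3 × 4.1633 = 4.8433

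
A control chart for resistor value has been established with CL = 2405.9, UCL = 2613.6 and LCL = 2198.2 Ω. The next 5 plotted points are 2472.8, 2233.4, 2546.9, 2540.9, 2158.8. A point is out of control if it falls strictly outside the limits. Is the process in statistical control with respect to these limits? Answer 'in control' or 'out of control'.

Compare each point to [2198.2, 2613.6]: sample 5 = 2158.8 < LCL.

out of control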